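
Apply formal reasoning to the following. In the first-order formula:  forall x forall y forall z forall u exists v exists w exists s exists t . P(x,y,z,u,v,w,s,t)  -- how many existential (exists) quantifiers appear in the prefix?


Quantifier prefix: forall x forall y forall z forall u exists v exists w exists s exists t
Mark each quantifier type:
  U U U U E E E E
Universal count = 4, Existential count = 4
Asked for existential (exists) quantifiers: 4

4


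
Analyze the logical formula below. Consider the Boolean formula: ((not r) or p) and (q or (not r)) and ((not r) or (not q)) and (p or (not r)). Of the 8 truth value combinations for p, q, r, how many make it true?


Evaluate all 8 assignments for p, q, r:
p=0, q=0, r=0: 1
p=0, q=0, r=1: 0
p=0, q=1, r=0: 1
p=0, q=1, r=1: 0
p=1, q=0, r=0: 1
p=1, q=0, r=1: 0
p=1, q=1, r=0: 1
p=1, q=1, r=1: 0
Satisfying count = 4

4


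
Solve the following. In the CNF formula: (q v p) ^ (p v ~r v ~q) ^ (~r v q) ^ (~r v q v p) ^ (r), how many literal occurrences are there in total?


Counting literals in each clause:
Clause 1: 2 literal(s)
Clause 2: 3 literal(s)
Clause 3: 2 literal(s)
Clause 4: 3 literal(s)
Clause 5: 1 literal(s)
Total = 11

11


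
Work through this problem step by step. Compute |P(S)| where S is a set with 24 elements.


The power set of a set with n elements has 2^n elements.
|P(S)| = 2^24 = 16777216

16777216


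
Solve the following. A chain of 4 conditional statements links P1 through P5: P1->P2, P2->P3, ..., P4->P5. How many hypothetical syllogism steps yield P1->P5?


With 4 implications in a chain connecting 5 propositions:
P1->P2, P2->P3, ..., P4->P5
Steps needed = (number of implications) - 1 = 4 - 1 = 3

3


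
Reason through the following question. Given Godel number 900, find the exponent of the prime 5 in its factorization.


Factorize 900 by dividing by 5 repeatedly.
Division steps: 5 divides 900 exactly 2 time(s).
Exponent of 5 = 2

2


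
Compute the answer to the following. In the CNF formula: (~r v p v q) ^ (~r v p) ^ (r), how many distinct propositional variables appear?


Identify each variable that appears in the formula.
Variables found: p, q, r
Count = 3

3


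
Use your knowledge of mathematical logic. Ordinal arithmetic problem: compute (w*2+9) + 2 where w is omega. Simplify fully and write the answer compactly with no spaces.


Compute (w*2+9) + 2.
Ordinal + is associative but NOT commutative; for finite n>0, n + w = w but w + n stays w+n.
By associativity: (w*2+9) + 2 = w*2 + (9+2) = w*2+11.
Result = w*2+11

w*2+11


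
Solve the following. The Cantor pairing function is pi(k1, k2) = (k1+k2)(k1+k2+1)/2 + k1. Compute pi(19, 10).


k1 + k2 = 29
(k1+k2)(k1+k2+1)/2 = 29 * 30 / 2 = 435
pi = 435 + 19 = 454

454


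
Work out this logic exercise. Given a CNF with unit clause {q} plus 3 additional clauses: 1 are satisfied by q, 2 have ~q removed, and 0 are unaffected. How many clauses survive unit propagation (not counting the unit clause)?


Satisfied (removed): 1
Shortened (remain): 2
Unchanged (remain): 0
Remaining = 2 + 0 = 2

2


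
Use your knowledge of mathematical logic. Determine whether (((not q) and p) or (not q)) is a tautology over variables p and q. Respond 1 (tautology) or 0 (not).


Check all 4 assignments:
p=0, q=0: 1
p=0, q=1: 0
p=1, q=0: 1
p=1, q=1: 0
Satisfying count = 2/4.
Tautology iff count = 4: no.

0


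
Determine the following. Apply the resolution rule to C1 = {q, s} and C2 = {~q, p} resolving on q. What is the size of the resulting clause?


Remove q from C1 and ~q from C2.
C1 remainder: {s}
C2 remainder: {p}
Union (resolvent): {p, s}
Resolvent has 2 literal(s).

2


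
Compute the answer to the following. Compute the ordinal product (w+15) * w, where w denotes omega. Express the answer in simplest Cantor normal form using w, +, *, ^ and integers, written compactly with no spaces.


Compute (w+15) * w.
Ordinal * is associative and left-distributive over +, but NOT commutative; for finite n>1, n*w = w but w*n stays w*n.
(w+15) * w = sup{(w+15)*k : k<w} = sup{w*k+15} = w^2 (the +15 tail is absorbed in the limit).
Result = w^2

w^2


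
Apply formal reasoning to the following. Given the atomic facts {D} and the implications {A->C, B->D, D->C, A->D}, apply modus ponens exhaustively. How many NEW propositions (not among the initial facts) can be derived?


Initial facts: {D}
Apply modus ponens to closure:
  D and D->C  =>  C
Final known: {C, D}
New propositions: {C}
Count = 1

1


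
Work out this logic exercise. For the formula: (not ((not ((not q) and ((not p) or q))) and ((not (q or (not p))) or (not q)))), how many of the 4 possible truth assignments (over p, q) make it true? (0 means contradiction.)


Check all 4 assignments:
p=0, q=0: 1
p=0, q=1: 1
p=1, q=0: 0
p=1, q=1: 1
Count of True = 3

3


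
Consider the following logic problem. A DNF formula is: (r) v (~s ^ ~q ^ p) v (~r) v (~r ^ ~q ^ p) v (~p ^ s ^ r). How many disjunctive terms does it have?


A DNF formula is a disjunction of terms (conjunctions).
Terms are separated by v.
Counting the disjuncts: 5 terms.

5


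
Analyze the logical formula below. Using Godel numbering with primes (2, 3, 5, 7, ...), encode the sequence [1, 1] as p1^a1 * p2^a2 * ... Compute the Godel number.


Encode each element as an exponent of the corresponding prime:
  2^1 = 2
  3^1 = 3
Product = 2 * 3 = 6

6


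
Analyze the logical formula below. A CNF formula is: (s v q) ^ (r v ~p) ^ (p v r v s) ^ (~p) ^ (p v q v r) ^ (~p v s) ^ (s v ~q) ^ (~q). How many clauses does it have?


A CNF formula is a conjunction of clauses.
Clauses are separated by ^.
Counting the conjuncts: 8 clauses.

8


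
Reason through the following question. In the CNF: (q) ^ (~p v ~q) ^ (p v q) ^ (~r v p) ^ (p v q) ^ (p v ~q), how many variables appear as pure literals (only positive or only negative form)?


Check each variable for pure literal status:
p: mixed (not pure)
q: mixed (not pure)
r: pure negative
Pure literal count = 1

1


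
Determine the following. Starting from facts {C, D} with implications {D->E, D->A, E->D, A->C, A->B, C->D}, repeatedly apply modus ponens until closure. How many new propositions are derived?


Initial facts: {C, D}
Apply modus ponens to closure:
  D and D->E  =>  E
  D and D->A  =>  A
  A and A->B  =>  B
Final known: {A, B, C, D, E}
New propositions: {A, B, E}
Count = 3

3


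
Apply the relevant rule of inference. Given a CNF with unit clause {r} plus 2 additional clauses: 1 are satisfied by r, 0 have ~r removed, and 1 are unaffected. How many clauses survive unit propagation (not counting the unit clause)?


Satisfied (removed): 1
Shortened (remain): 0
Unchanged (remain): 1
Remaining = 0 + 1 = 1

1


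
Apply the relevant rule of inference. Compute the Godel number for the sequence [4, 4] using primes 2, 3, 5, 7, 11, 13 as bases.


Encode each element as an exponent of the corresponding prime:
  2^4 = 16
  3^4 = 81
Product = 16 * 81 = 1296

1296


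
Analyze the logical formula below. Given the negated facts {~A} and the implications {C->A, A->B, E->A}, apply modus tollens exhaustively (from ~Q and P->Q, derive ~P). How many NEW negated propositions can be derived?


Initial negated facts: {~A}
Apply modus tollens to closure:
  ~A and C->A  =>  ~C
  ~A and E->A  =>  ~E
Final negated: {~A, ~C, ~E}
New negations: {~C, ~E}
Count = 2

2


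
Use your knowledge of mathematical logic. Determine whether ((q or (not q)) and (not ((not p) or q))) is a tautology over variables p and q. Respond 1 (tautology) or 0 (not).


Check all 4 assignments:
p=0, q=0: 0
p=0, q=1: 0
p=1, q=0: 1
p=1, q=1: 0
Satisfying count = 1/4.
Tautology iff count = 4: no.

0


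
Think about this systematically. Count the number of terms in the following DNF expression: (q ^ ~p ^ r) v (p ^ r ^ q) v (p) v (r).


A DNF formula is a disjunction of terms (conjunctions).
Terms are separated by v.
Counting the disjuncts: 4 terms.

4


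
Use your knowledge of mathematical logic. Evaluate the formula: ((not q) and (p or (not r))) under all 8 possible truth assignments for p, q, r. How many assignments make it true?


Check all 8 assignments:
p=0, q=0, r=0: 1
p=0, q=0, r=1: 0
p=0, q=1, r=0: 0
p=0, q=1, r=1: 0
p=1, q=0, r=0: 1
p=1, q=0, r=1: 1
p=1, q=1, r=0: 0
p=1, q=1, r=1: 0
Count of True = 3

3


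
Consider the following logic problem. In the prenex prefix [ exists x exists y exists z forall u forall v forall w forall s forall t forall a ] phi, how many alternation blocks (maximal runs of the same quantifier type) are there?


Quantifier-type sequence: E E E A A A A A A  (A=forall, E=exists)
Group into maximal same-type runs:
  Ex3 | Ax6
Number of blocks = 2

2


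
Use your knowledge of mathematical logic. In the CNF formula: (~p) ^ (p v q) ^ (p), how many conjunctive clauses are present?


A CNF formula is a conjunction of clauses.
Clauses are separated by ^.
Counting the conjuncts: 3 clauses.

3


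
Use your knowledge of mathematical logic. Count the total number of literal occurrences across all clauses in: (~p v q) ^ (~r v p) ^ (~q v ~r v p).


Counting literals in each clause:
Clause 1: 2 literal(s)
Clause 2: 2 literal(s)
Clause 3: 3 literal(s)
Total = 7

7


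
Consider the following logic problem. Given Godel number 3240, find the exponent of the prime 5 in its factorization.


Factorize 3240 by dividing by 5 repeatedly.
Division steps: 5 divides 3240 exactly 1 time(s).
Exponent of 5 = 1

1


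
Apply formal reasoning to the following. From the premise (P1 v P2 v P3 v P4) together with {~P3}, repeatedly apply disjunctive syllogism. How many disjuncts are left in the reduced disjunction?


Original disjuncts (4): P1, P2, P3, P4
Negated (eliminate): ~P3
Remaining disjuncts: P1, P2, P4
Count = 4 - 1 = 3

3


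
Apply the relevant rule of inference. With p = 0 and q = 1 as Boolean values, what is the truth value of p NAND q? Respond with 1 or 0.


p = 0, q = 1
Operation: p NAND q
Evaluate: 0 NAND 1 = 1

1


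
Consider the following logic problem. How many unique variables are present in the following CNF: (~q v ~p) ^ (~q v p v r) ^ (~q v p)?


Identify each variable that appears in the formula.
Variables found: p, q, r
Count = 3

3


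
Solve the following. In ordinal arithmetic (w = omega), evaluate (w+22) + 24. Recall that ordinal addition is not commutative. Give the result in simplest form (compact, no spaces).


Compute (w+22) + 24.
Ordinal + is associative but NOT commutative; for finite n>0, n + w = w but w + n stays w+n.
By associativity: (w+22) + 24 = w + (22+24) = w+46.
Result = w+46

w+46


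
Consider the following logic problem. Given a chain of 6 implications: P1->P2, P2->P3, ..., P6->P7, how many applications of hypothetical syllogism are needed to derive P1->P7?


With 6 implications in a chain connecting 7 propositions:
P1->P2, P2->P3, ..., P6->P7
Steps needed = (number of implications) - 1 = 6 - 1 = 5

5


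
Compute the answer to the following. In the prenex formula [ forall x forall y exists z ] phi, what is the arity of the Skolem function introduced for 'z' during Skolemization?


Quantifier prefix: forall x forall y exists z
'z' is existentially quantified at position 3.
Universal variables preceding it: x, y
Skolem function arity = 2

2


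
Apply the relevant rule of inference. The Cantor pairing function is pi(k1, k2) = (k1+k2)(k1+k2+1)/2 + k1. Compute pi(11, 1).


k1 + k2 = 12
(k1+k2)(k1+k2+1)/2 = 12 * 13 / 2 = 78
pi = 78 + 11 = 89

89


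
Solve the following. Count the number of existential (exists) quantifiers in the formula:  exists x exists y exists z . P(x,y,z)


Quantifier prefix: exists x exists y exists z
Mark each quantifier type:
  E E E
Universal count = 0, Existential count = 3
Asked for existential (exists) quantifiers: 3

3


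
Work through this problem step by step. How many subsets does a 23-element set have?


The power set of a set with n elements has 2^n elements.
|P(S)| = 2^23 = 8388608

8388608


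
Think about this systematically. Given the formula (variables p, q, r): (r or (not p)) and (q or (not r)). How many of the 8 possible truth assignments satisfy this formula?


Evaluate all 8 assignments for p, q, r:
p=0, q=0, r=0: 1
p=0, q=0, r=1: 0
p=0, q=1, r=0: 1
p=0, q=1, r=1: 1
p=1, q=0, r=0: 0
p=1, q=0, r=1: 0
p=1, q=1, r=0: 0
p=1, q=1, r=1: 1
Satisfying count = 4

4


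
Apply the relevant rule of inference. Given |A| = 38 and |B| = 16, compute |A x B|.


The Cartesian product A x B contains all ordered pairs (a, b).
|A x B| = |A| * |B| = 38 * 16 = 608

608


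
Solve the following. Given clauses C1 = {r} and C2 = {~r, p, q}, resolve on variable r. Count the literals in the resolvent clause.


Remove r from C1 and ~r from C2.
C1 remainder: {}
C2 remainder: {p, q}
Union (resolvent): {p, q}
Resolvent has 2 literal(s).

2


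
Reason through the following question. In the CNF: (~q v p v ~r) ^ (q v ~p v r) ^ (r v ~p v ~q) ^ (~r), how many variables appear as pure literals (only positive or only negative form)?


Check each variable for pure literal status:
p: mixed (not pure)
q: mixed (not pure)
r: mixed (not pure)
Pure literal count = 0

0


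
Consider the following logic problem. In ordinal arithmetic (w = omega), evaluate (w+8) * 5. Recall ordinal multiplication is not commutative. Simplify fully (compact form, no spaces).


Compute (w+8) * 5.
Ordinal * is associative and left-distributive over +, but NOT commutative; for finite n>1, n*w = w but w*n stays w*n.
(w+8) * 5 = (w+8) repeated 5 times. Each intermediate +8 is absorbed by the following w; only the last survives: w*5+8.
Result = w*5+8

w*5+8


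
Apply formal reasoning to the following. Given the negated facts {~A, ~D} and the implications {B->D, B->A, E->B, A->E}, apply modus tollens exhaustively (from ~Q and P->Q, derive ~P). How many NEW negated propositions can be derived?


Initial negated facts: {~A, ~D}
Apply modus tollens to closure:
  ~D and B->D  =>  ~B
  ~B and E->B  =>  ~E
Final negated: {~A, ~B, ~D, ~E}
New negations: {~B, ~E}
Count = 2

2


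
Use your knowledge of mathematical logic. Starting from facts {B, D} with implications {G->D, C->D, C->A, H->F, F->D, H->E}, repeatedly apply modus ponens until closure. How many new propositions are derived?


Initial facts: {B, D}
Apply modus ponens to closure:
  (no implication fires)
Final known: {B, D}
New propositions: {(none)}
Count = 0

0


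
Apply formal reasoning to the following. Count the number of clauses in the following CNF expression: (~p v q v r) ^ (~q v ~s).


A CNF formula is a conjunction of clauses.
Clauses are separated by ^.
Counting the conjuncts: 2 clauses.

2


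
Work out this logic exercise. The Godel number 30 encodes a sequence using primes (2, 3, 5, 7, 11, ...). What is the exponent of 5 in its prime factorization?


Factorize 30 by dividing by 5 repeatedly.
Division steps: 5 divides 30 exactly 1 time(s).
Exponent of 5 = 1

1


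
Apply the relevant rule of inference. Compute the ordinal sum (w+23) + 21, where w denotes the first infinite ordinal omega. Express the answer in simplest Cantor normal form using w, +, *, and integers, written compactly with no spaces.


Compute (w+23) + 21.
Ordinal + is associative but NOT commutative; for finite n>0, n + w = w but w + n stays w+n.
By associativity: (w+23) + 21 = w + (23+21) = w+44.
Result = w+44

w+44


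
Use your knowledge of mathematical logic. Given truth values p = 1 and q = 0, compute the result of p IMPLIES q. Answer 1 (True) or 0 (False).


p = 1, q = 0
Operation: p IMPLIES q
Evaluate: 1 IMPLIES 0 = 0

0


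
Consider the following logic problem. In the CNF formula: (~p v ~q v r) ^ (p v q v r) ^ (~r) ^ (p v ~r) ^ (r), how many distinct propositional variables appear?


Identify each variable that appears in the formula.
Variables found: p, q, r
Count = 3

3


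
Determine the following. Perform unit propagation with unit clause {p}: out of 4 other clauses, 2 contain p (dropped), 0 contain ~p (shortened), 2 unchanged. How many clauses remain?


Satisfied (removed): 2
Shortened (remain): 0
Unchanged (remain): 2
Remaining = 0 + 2 = 2

2


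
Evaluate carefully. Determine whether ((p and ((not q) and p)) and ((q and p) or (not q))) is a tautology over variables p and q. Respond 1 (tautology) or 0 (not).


Check all 4 assignments:
p=0, q=0: 0
p=0, q=1: 0
p=1, q=0: 1
p=1, q=1: 0
Satisfying count = 1/4.
Tautology iff count = 4: no.

0


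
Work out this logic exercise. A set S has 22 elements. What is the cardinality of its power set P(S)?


The power set of a set with n elements has 2^n elements.
|P(S)| = 2^22 = 4194304

4194304


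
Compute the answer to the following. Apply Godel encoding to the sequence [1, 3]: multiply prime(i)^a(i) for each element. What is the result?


Encode each element as an exponent of the corresponding prime:
  2^1 = 2
  3^3 = 27
Product = 2 * 27 = 54

54


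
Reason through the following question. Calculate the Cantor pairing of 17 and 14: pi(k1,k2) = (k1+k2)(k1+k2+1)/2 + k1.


k1 + k2 = 31
(k1+k2)(k1+k2+1)/2 = 31 * 32 / 2 = 496
pi = 496 + 17 = 513

513


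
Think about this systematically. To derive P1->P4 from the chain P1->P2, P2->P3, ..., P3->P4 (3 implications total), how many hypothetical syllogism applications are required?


With 3 implications in a chain connecting 4 propositions:
P1->P2, P2->P3, ..., P3->P4
Steps needed = (number of implications) - 1 = 3 - 1 = 2

2


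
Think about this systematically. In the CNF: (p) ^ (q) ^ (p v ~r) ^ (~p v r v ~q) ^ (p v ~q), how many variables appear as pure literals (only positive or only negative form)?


Check each variable for pure literal status:
p: mixed (not pure)
q: mixed (not pure)
r: mixed (not pure)
Pure literal count = 0

0


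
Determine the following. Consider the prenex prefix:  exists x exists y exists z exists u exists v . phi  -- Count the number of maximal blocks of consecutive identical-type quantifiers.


Quantifier-type sequence: E E E E E  (A=forall, E=exists)
Group into maximal same-type runs:
  Ex5
Number of blocks = 1

1


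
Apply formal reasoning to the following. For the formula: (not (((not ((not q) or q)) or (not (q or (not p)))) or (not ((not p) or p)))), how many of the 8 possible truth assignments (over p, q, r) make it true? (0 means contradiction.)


Check all 8 assignments:
p=0, q=0, r=0: 1
p=0, q=0, r=1: 1
p=0, q=1, r=0: 1
p=0, q=1, r=1: 1
p=1, q=0, r=0: 0
p=1, q=0, r=1: 0
p=1, q=1, r=0: 1
p=1, q=1, r=1: 1
Count of True = 6

6


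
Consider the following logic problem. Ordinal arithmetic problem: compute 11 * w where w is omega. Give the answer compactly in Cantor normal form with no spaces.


Compute 11 * w.
Ordinal * is associative and left-distributive over +, but NOT commutative; for finite n>1, n*w = w but w*n stays w*n.
For finite n>0, n * w = sup{n*k : k<w} = w. So 11 * w = w.
Result = w

w


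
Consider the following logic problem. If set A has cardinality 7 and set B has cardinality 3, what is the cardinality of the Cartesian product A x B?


The Cartesian product A x B contains all ordered pairs (a, b).
|A x B| = |A| * |B| = 7 * 3 = 21

21


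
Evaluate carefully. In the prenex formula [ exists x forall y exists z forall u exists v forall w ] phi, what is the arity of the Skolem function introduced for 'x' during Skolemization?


Quantifier prefix: exists x forall y exists z forall u exists v forall w
'x' is existentially quantified at position 1.
No universal quantifiers precede it.
Skolem function arity = 0 (a Skolem constant)

0


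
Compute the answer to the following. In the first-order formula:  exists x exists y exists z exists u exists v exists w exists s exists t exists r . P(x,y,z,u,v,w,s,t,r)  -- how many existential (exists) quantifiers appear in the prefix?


Quantifier prefix: exists x exists y exists z exists u exists v exists w exists s exists t exists r
Mark each quantifier type:
  E E E E E E E E E
Universal count = 0, Existential count = 9
Asked for existential (exists) quantifiers: 9

9


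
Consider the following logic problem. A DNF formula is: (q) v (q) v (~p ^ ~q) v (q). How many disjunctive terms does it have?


A DNF formula is a disjunction of terms (conjunctions).
Terms are separated by v.
Counting the disjuncts: 4 terms.

4


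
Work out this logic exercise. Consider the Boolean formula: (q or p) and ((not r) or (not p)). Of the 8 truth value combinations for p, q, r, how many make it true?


Evaluate all 8 assignments for p, q, r:
p=0, q=0, r=0: 0
p=0, q=0, r=1: 0
p=0, q=1, r=0: 1
p=0, q=1, r=1: 1
p=1, q=0, r=0: 1
p=1, q=0, r=1: 0
p=1, q=1, r=0: 1
p=1, q=1, r=1: 0
Satisfying count = 4

4


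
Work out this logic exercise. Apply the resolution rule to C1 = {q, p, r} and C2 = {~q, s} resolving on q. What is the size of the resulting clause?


Remove q from C1 and ~q from C2.
C1 remainder: {p, r}
C2 remainder: {s}
Union (resolvent): {p, r, s}
Resolvent has 3 literal(s).

3


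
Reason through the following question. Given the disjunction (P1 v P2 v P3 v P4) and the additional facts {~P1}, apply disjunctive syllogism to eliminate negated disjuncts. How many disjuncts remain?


Original disjuncts (4): P1, P2, P3, P4
Negated (eliminate): ~P1
Remaining disjuncts: P2, P3, P4
Count = 4 - 1 = 3

3


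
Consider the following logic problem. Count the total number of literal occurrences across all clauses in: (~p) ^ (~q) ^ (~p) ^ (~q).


Counting literals in each clause:
Clause 1: 1 literal(s)
Clause 2: 1 literal(s)
Clause 3: 1 literal(s)
Clause 4: 1 literal(s)
Total = 4

4


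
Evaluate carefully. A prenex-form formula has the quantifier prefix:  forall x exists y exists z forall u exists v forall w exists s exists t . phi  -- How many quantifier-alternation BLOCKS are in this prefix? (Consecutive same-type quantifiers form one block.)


Quantifier-type sequence: A E E A E A E E  (A=forall, E=exists)
Group into maximal same-type runs:
  Ax1 | Ex2 | Ax1 | Ex1 | Ax1 | Ex2
Number of blocks = 6

6


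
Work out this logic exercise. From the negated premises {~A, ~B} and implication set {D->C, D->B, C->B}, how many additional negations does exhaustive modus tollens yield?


Initial negated facts: {~A, ~B}
Apply modus tollens to closure:
  ~B and D->B  =>  ~D
  ~B and C->B  =>  ~C
Final negated: {~A, ~B, ~C, ~D}
New negations: {~C, ~D}
Count = 2

2


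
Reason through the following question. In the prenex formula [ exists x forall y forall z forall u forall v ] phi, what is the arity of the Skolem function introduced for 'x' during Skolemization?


Quantifier prefix: exists x forall y forall z forall u forall v
'x' is existentially quantified at position 1.
No universal quantifiers precede it.
Skolem function arity = 0 (a Skolem constant)

0


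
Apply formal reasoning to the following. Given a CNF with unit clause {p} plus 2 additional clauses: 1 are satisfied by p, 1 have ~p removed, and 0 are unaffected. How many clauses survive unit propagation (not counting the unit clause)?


Satisfied (removed): 1
Shortened (remain): 1
Unchanged (remain): 0
Remaining = 1 + 0 = 1

1


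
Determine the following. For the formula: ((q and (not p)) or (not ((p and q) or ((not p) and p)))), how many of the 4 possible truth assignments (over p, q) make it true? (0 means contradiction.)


Check all 4 assignments:
p=0, q=0: 1
p=0, q=1: 1
p=1, q=0: 1
p=1, q=1: 0
Count of True = 3

3


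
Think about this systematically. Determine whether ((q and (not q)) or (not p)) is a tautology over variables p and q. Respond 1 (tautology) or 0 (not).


Check all 4 assignments:
p=0, q=0: 1
p=0, q=1: 1
p=1, q=0: 0
p=1, q=1: 0
Satisfying count = 2/4.
Tautology iff count = 4: no.

0


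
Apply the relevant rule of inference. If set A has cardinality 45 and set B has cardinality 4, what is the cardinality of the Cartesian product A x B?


The Cartesian product A x B contains all ordered pairs (a, b).
|A x B| = |A| * |B| = 45 * 4 = 180

180


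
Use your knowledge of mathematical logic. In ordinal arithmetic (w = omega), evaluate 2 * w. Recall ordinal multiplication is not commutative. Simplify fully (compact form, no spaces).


Compute 2 * w.
Ordinal * is associative and left-distributive over +, but NOT commutative; for finite n>1, n*w = w but w*n stays w*n.
For finite n>0, n * w = sup{n*k : k<w} = w. So 2 * w = w.
Result = w

w


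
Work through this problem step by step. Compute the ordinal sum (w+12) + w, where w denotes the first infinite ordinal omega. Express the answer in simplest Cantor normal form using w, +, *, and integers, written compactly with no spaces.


Compute (w+12) + w.
Ordinal + is associative but NOT commutative; for finite n>0, n + w = w but w + n stays w+n.
(w+12) + w = w + (12+w) = w + w = w*2 (the finite tail 12 is absorbed by the right w).
Result = w*2

w*2


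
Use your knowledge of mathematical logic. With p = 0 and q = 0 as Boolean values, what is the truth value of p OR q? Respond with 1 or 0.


p = 0, q = 0
Operation: p OR q
Evaluate: 0 OR 0 = 0

0


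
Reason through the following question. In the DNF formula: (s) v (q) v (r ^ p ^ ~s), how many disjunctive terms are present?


A DNF formula is a disjunction of terms (conjunctions).
Terms are separated by v.
Counting the disjuncts: 3 terms.

3


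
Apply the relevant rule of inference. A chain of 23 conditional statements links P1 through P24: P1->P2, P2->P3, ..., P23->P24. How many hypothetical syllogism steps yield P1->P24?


With 23 implications in a chain connecting 24 propositions:
P1->P2, P2->P3, ..., P23->P24
Steps needed = (number of implications) - 1 = 23 - 1 = 22

22


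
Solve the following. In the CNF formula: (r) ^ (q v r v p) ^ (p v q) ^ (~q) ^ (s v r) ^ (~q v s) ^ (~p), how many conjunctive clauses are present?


A CNF formula is a conjunction of clauses.
Clauses are separated by ^.
Counting the conjuncts: 7 clauses.

7


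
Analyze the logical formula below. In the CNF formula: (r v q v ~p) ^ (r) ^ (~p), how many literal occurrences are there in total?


Counting literals in each clause:
Clause 1: 3 literal(s)
Clause 2: 1 literal(s)
Clause 3: 1 literal(s)
Total = 5

5


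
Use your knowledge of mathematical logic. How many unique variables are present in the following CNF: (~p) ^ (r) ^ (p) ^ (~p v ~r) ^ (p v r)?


Identify each variable that appears in the formula.
Variables found: p, r
Count = 2

2


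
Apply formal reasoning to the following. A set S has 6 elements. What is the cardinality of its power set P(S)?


The power set of a set with n elements has 2^n elements.
|P(S)| = 2^6 = 64

64


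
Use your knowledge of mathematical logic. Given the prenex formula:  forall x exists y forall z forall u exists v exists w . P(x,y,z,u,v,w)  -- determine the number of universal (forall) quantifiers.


Quantifier prefix: forall x exists y forall z forall u exists v exists w
Mark each quantifier type:
  U E U U E E
Universal count = 3, Existential count = 3
Asked for universal (forall) quantifiers: 3

3


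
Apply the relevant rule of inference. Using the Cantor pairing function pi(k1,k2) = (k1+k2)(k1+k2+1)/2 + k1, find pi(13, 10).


k1 + k2 = 23
(k1+k2)(k1+k2+1)/2 = 23 * 24 / 2 = 276
pi = 276 + 13 = 289

289


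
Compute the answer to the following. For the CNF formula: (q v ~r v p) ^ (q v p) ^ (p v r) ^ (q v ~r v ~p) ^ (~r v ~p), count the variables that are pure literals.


Check each variable for pure literal status:
p: mixed (not pure)
q: pure positive
r: mixed (not pure)
Pure literal count = 1

1


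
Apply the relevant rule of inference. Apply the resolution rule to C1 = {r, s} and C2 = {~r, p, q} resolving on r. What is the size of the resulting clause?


Remove r from C1 and ~r from C2.
C1 remainder: {s}
C2 remainder: {p, q}
Union (resolvent): {p, q, s}
Resolvent has 3 literal(s).

3


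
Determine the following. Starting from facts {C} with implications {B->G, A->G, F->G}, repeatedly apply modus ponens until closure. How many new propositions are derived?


Initial facts: {C}
Apply modus ponens to closure:
  (no implication fires)
Final known: {C}
New propositions: {(none)}
Count = 0

0


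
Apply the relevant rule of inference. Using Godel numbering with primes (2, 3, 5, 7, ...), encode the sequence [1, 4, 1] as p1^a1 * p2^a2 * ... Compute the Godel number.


Encode each element as an exponent of the corresponding prime:
  2^1 = 2
  3^4 = 81
  5^1 = 5
Product = 2 * 81 * 5 = 810

810


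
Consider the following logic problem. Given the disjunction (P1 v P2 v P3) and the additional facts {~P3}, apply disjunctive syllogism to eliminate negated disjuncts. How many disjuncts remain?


Original disjuncts (3): P1, P2, P3
Negated (eliminate): ~P3
Remaining disjuncts: P1, P2
Count = 3 - 1 = 2

2


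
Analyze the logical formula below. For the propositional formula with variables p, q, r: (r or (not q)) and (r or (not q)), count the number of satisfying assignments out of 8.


Evaluate all 8 assignments for p, q, r:
p=0, q=0, r=0: 1
p=0, q=0, r=1: 1
p=0, q=1, r=0: 0
p=0, q=1, r=1: 1
p=1, q=0, r=0: 1
p=1, q=0, r=1: 1
p=1, q=1, r=0: 0
p=1, q=1, r=1: 1
Satisfying count = 6

6


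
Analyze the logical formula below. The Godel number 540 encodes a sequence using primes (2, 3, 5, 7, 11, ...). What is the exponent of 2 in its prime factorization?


Factorize 540 by dividing by 2 repeatedly.
Division steps: 2 divides 540 exactly 2 time(s).
Exponent of 2 = 2

2


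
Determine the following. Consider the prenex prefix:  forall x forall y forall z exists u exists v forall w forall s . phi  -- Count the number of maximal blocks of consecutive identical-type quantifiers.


Quantifier-type sequence: A A A E E A A  (A=forall, E=exists)
Group into maximal same-type runs:
  Ax3 | Ex2 | Ax2
Number of blocks = 3

3


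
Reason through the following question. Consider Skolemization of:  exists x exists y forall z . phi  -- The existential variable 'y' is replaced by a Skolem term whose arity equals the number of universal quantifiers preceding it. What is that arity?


Quantifier prefix: exists x exists y forall z
'y' is existentially quantified at position 2.
No universal quantifiers precede it.
Skolem function arity = 0 (a Skolem constant)

0


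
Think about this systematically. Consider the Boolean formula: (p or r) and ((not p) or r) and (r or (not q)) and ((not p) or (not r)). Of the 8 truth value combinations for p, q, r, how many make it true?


Evaluate all 8 assignments for p, q, r:
p=0, q=0, r=0: 0
p=0, q=0, r=1: 1
p=0, q=1, r=0: 0
p=0, q=1, r=1: 1
p=1, q=0, r=0: 0
p=1, q=0, r=1: 0
p=1, q=1, r=0: 0
p=1, q=1, r=1: 0
Satisfying count = 2

2


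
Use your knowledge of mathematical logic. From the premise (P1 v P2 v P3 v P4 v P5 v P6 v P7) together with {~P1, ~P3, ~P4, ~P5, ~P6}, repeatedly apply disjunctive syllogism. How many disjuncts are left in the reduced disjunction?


Original disjuncts (7): P1, P2, P3, P4, P5, P6, P7
Negated (eliminate): ~P1, ~P3, ~P4, ~P5, ~P6
Remaining disjuncts: P2, P7
Count = 7 - 5 = 2

2


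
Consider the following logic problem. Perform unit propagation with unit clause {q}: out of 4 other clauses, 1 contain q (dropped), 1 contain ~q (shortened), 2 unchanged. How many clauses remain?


Satisfied (removed): 1
Shortened (remain): 1
Unchanged (remain): 2
Remaining = 1 + 2 = 3

3


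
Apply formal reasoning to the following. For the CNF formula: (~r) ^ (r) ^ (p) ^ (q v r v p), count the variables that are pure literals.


Check each variable for pure literal status:
p: pure positive
q: pure positive
r: mixed (not pure)
Pure literal count = 2

2


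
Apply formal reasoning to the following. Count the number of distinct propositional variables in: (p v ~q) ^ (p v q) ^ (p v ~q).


Identify each variable that appears in the formula.
Variables found: p, q
Count = 2

2


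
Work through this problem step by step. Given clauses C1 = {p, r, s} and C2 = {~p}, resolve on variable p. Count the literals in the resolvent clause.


Remove p from C1 and ~p from C2.
C1 remainder: {r, s}
C2 remainder: {}
Union (resolvent): {r, s}
Resolvent has 2 literal(s).

2


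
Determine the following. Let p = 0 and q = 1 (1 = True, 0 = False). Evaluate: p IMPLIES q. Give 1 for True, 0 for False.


p = 0, q = 1
Operation: p IMPLIES q
Evaluate: 0 IMPLIES 1 = 1

1


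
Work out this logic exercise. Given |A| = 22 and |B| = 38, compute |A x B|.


The Cartesian product A x B contains all ordered pairs (a, b).
|A x B| = |A| * |B| = 22 * 38 = 836

836


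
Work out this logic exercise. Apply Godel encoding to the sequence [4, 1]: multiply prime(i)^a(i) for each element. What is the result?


Encode each element as an exponent of the corresponding prime:
  2^4 = 16
  3^1 = 3
Product = 16 * 3 = 48

48


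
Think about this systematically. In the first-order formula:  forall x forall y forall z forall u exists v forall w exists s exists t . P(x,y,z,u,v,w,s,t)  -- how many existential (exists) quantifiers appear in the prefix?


Quantifier prefix: forall x forall y forall z forall u exists v forall w exists s exists t
Mark each quantifier type:
  U U U U E U E E
Universal count = 5, Existential count = 3
Asked for existential (exists) quantifiers: 3

3


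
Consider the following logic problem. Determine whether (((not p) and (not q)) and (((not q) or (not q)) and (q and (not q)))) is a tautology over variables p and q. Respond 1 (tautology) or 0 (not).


Check all 4 assignments:
p=0, q=0: 0
p=0, q=1: 0
p=1, q=0: 0
p=1, q=1: 0
Satisfying count = 0/4.
Tautology iff count = 4: no.

0


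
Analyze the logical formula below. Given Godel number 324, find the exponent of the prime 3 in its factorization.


Factorize 324 by dividing by 3 repeatedly.
Division steps: 3 divides 324 exactly 4 time(s).
Exponent of 3 = 4

4


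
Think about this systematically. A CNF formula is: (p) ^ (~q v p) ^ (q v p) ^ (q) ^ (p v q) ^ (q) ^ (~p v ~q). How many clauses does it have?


A CNF formula is a conjunction of clauses.
Clauses are separated by ^.
Counting the conjuncts: 7 clauses.

7


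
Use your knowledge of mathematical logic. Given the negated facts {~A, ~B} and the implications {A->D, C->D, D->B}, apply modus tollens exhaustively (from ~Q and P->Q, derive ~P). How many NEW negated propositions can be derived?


Initial negated facts: {~A, ~B}
Apply modus tollens to closure:
  ~B and D->B  =>  ~D
  ~D and C->D  =>  ~C
Final negated: {~A, ~B, ~C, ~D}
New negations: {~C, ~D}
Count = 2

2


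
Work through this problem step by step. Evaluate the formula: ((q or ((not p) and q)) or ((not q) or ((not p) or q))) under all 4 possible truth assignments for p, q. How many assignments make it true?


Check all 4 assignments:
p=0, q=0: 1
p=0, q=1: 1
p=1, q=0: 1
p=1, q=1: 1
Count of True = 4

4


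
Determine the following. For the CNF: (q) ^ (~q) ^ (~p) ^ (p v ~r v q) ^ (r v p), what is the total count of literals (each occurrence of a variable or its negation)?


Counting literals in each clause:
Clause 1: 1 literal(s)
Clause 2: 1 literal(s)
Clause 3: 1 literal(s)
Clause 4: 3 literal(s)
Clause 5: 2 literal(s)
Total = 8

8


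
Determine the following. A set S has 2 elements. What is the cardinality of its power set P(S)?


The power set of a set with n elements has 2^n elements.
|P(S)| = 2^2 = 4

4


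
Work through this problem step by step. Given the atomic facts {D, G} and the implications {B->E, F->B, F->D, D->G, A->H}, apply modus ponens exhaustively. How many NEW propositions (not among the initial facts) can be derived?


Initial facts: {D, G}
Apply modus ponens to closure:
  (no implication fires)
Final known: {D, G}
New propositions: {(none)}
Count = 0

0


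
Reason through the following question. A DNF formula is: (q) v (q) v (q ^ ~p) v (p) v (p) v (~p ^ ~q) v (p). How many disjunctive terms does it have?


A DNF formula is a disjunction of terms (conjunctions).
Terms are separated by v.
Counting the disjuncts: 7 terms.

7


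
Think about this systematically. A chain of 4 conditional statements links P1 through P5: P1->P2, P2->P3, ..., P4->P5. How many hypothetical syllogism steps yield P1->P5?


With 4 implications in a chain connecting 5 propositions:
P1->P2, P2->P3, ..., P4->P5
Steps needed = (number of implications) - 1 = 4 - 1 = 3

3


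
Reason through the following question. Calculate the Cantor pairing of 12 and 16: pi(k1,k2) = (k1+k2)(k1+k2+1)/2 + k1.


k1 + k2 = 28
(k1+k2)(k1+k2+1)/2 = 28 * 29 / 2 = 406
pi = 406 + 12 = 418

418


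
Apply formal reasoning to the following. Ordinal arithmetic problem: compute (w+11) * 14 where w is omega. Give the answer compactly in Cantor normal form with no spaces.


Compute (w+11) * 14.
Ordinal * is associative and left-distributive over +, but NOT commutative; for finite n>1, n*w = w but w*n stays w*n.
(w+11) * 14 = (w+11) repeated 14 times. Each intermediate +11 is absorbed by the following w; only the last survives: w*14+11.
Result = w*14+11

w*14+11


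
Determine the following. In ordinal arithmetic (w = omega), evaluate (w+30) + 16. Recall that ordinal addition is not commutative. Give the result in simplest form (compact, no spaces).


Compute (w+30) + 16.
Ordinal + is associative but NOT commutative; for finite n>0, n + w = w but w + n stays w+n.
By associativity: (w+30) + 16 = w + (30+16) = w+46.
Result = w+46

w+46


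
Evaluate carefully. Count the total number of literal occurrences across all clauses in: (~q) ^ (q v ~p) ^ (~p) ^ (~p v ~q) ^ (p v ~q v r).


Counting literals in each clause:
Clause 1: 1 literal(s)
Clause 2: 2 literal(s)
Clause 3: 1 literal(s)
Clause 4: 2 literal(s)
Clause 5: 3 literal(s)
Total = 9

9


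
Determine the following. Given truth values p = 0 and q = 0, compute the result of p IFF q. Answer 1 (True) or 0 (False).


p = 0, q = 0
Operation: p IFF q
Evaluate: 0 IFF 0 = 1

1


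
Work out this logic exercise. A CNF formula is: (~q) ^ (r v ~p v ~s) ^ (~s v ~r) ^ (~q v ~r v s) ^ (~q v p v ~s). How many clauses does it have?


A CNF formula is a conjunction of clauses.
Clauses are separated by ^.
Counting the conjuncts: 5 clauses.

5


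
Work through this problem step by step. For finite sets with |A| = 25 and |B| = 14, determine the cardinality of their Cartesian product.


The Cartesian product A x B contains all ordered pairs (a, b).
|A x B| = |A| * |B| = 25 * 14 = 350

350


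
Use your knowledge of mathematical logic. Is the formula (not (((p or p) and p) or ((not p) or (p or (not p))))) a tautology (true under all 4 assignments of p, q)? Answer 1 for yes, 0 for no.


Check all 4 assignments:
p=0, q=0: 0
p=0, q=1: 0
p=1, q=0: 0
p=1, q=1: 0
Satisfying count = 0/4.
Tautology iff count = 4: no.

0


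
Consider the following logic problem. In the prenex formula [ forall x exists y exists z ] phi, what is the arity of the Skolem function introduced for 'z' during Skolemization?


Quantifier prefix: forall x exists y exists z
'z' is existentially quantified at position 3.
Universal variables preceding it: x
Skolem function arity = 1

1


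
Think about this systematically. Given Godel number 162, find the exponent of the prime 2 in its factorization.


Factorize 162 by dividing by 2 repeatedly.
Division steps: 2 divides 162 exactly 1 time(s).
Exponent of 2 = 1

1


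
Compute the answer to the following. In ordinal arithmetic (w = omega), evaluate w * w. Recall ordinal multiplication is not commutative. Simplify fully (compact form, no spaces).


Compute w * w.
Ordinal * is associative and left-distributive over +, but NOT commutative; for finite n>1, n*w = w but w*n stays w*n.
w * w = w^2 by definition.
Result = w^2

w^2


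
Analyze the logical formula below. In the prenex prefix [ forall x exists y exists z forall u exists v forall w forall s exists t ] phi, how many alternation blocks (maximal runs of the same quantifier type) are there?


Quantifier-type sequence: A E E A E A A E  (A=forall, E=exists)
Group into maximal same-type runs:
  Ax1 | Ex2 | Ax1 | Ex1 | Ax2 | Ex1
Number of blocks = 6

6
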